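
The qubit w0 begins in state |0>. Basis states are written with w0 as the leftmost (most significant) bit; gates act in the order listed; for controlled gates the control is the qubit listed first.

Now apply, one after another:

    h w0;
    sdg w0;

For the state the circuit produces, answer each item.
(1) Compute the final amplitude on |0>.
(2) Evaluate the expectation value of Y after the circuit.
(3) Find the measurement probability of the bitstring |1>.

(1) |0> carries amplitude sqrt(2)/2 in the final state.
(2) The expectation value of Y is -1.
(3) Outcome |1> occurs with probability 1/2.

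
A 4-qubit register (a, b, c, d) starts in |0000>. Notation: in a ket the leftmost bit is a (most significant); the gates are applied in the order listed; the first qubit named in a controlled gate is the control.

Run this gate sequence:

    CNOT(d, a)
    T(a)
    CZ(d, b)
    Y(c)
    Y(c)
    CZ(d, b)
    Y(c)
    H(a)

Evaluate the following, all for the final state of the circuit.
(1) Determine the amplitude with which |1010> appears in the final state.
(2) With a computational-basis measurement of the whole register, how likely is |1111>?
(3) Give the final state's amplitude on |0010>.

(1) |1010> carries amplitude sqrt(2)*I/2 in the final state. Key observation: gates 3-6 undo each other exactly, leaving only the rest of the circuit to track.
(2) The probability of measuring |1111> is 0.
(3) The amplitude on |0010> is sqrt(2)*I/2.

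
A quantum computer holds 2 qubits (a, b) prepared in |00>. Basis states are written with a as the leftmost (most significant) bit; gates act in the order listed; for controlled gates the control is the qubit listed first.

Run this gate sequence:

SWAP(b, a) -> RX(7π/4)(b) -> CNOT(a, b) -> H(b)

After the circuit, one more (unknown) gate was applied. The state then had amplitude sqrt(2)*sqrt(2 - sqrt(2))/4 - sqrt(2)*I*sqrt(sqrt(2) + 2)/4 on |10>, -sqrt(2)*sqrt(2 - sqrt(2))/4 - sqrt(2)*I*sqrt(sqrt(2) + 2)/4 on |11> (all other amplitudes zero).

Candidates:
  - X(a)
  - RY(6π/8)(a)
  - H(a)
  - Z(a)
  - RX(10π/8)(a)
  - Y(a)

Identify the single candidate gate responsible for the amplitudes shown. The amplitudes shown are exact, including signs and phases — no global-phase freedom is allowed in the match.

The unique candidate consistent with the amplitudes is Y(a).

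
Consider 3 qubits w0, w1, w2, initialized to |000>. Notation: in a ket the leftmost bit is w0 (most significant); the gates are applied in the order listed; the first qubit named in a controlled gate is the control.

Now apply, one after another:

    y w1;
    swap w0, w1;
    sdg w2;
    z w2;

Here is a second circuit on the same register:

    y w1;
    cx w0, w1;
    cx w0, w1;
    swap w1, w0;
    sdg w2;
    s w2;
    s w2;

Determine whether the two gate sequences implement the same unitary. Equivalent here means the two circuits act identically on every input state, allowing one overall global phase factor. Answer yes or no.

Yes: on every input state the two circuits agree up to one overall phase factor.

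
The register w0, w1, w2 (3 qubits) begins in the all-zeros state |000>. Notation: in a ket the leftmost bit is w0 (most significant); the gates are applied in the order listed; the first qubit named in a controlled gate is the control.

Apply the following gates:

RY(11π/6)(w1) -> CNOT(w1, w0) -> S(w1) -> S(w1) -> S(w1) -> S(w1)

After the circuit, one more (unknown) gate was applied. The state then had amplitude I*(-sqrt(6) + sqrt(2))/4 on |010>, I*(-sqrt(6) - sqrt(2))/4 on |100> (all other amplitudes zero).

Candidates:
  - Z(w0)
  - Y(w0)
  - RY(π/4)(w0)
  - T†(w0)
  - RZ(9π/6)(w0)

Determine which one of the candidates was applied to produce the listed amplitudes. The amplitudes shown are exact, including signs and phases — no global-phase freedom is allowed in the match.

The unique candidate consistent with the amplitudes is Y(w0).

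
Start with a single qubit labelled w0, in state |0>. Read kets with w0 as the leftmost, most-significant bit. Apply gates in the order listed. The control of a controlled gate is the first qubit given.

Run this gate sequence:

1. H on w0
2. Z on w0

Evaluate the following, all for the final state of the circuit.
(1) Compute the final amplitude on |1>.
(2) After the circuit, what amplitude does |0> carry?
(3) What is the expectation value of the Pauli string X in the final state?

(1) The final state's coefficient on |1> equals -sqrt(2)/2.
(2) |0> carries amplitude sqrt(2)/2 in the final state.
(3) The expectation value of X is -1.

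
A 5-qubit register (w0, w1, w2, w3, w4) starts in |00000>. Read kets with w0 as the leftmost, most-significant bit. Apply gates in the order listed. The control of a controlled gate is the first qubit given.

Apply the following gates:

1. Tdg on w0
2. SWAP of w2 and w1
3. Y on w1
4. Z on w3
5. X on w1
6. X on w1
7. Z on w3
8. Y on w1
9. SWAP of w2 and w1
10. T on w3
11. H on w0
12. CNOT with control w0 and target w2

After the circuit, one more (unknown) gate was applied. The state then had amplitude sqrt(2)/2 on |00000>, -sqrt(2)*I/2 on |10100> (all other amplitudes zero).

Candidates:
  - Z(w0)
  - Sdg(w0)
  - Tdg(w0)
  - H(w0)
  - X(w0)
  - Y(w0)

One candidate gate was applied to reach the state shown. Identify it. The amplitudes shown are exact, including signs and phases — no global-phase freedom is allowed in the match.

The unique candidate consistent with the amplitudes is Sdg(w0). Key observation: gates 2-9 undo each other exactly, leaving only the rest of the circuit to track.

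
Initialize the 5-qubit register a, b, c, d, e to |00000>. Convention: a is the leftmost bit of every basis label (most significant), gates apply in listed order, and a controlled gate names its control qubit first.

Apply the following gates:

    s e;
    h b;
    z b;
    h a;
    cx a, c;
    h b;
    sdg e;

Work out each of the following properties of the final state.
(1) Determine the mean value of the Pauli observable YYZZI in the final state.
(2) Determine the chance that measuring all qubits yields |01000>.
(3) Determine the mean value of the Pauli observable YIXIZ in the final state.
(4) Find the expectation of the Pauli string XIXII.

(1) The observable YYZZI averages to 0.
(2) Outcome |01000> occurs with probability 1/2.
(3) The expectation value of YIXIZ is 0.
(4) The observable XIXII averages to 1.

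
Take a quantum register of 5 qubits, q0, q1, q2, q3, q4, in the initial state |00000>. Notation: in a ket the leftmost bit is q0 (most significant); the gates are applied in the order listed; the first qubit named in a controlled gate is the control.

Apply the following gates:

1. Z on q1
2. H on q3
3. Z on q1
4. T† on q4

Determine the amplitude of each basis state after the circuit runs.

The final amplitudes are sqrt(2)/2 on |00000>, sqrt(2)/2 on |00010>, and 0 on every other basis state.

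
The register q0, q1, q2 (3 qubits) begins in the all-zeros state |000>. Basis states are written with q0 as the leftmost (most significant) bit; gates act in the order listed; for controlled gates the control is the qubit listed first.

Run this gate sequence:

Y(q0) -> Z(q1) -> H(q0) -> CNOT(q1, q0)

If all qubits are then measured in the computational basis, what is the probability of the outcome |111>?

A full measurement returns |111> with probability 0.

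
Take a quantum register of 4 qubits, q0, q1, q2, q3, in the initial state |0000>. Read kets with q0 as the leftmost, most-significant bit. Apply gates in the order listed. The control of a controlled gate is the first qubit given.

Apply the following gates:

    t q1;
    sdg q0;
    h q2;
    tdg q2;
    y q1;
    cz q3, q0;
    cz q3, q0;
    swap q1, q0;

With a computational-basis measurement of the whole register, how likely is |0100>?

Outcome |0100> occurs with probability 0. Key observation: gates 6-7 undo each other exactly, leaving only the rest of the circuit to track.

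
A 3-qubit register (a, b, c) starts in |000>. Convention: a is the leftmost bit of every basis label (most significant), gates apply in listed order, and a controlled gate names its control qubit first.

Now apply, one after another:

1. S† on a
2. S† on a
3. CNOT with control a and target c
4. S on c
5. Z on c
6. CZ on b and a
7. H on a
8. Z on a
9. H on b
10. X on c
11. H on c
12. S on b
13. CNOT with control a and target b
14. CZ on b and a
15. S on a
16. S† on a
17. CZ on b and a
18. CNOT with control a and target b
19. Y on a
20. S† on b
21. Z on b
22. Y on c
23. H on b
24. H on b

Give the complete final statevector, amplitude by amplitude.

After the circuit, the state carries amplitude -sqrt(2)/4 on |000>, -sqrt(2)/4 on |001>, sqrt(2)/4 on |010>, sqrt(2)/4 on |011>, -sqrt(2)/4 on |100>, -sqrt(2)/4 on |101>, sqrt(2)/4 on |110>, sqrt(2)/4 on |111>.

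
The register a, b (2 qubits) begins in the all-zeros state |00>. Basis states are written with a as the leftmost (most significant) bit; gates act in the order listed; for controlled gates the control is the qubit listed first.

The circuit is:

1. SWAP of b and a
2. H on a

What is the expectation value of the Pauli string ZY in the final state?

In the final state, ZY has expectation 0.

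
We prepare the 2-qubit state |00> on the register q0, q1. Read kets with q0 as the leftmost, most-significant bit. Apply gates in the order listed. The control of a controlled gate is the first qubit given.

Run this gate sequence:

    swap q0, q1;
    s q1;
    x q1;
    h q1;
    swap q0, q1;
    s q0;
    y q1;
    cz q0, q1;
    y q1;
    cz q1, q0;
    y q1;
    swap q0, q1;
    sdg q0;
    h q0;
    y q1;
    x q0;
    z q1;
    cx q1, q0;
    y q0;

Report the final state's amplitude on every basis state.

The final amplitudes are -I/2 on |00>, 1/2 on |01>, -I/2 on |10>, 1/2 on |11>.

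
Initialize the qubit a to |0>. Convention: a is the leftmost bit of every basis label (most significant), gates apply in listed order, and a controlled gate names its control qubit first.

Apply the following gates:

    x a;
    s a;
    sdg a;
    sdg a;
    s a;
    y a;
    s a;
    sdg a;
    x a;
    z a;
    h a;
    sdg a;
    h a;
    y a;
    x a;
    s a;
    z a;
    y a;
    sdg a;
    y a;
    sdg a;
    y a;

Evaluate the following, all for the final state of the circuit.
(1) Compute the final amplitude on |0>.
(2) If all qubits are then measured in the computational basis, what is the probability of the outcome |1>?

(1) The final state's coefficient on |0> equals 1/2 + I/2.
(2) Outcome |1> occurs with probability 1/2.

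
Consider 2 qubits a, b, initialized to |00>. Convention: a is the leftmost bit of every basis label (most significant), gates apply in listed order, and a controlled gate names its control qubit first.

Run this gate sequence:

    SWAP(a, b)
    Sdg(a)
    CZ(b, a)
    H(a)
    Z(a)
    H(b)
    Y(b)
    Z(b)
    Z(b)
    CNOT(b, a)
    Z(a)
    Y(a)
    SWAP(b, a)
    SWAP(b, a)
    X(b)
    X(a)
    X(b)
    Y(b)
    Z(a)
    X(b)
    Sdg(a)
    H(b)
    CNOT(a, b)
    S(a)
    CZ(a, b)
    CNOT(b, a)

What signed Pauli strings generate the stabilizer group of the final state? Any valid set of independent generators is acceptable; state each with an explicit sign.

The final state is stabilized by the group generated by +IX, -ZI; other independent generating sets are equally valid.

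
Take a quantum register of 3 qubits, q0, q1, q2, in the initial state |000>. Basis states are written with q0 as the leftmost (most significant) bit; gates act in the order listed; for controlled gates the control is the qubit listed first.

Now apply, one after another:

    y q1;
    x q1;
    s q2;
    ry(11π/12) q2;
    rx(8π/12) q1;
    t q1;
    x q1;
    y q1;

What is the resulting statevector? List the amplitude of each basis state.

The final amplitudes are -sqrt(6 - 3*sqrt(2))/8 + sqrt(sqrt(2) + 2)/8 on |000>, sqrt(2 - sqrt(2))/8 + sqrt(3*sqrt(2) + 6)/8 on |001>, (-3*sqrt(2 - sqrt(2))/8 + sqrt(3*sqrt(2) + 6)/8)*exp(3*I*pi/4) on |010>, (sqrt(6 - 3*sqrt(2))/8 + 3*sqrt(sqrt(2) + 2)/8)*exp(3*I*pi/4) on |011>, 0 on |100>, 0 on |101>, 0 on |110>, 0 on |111>.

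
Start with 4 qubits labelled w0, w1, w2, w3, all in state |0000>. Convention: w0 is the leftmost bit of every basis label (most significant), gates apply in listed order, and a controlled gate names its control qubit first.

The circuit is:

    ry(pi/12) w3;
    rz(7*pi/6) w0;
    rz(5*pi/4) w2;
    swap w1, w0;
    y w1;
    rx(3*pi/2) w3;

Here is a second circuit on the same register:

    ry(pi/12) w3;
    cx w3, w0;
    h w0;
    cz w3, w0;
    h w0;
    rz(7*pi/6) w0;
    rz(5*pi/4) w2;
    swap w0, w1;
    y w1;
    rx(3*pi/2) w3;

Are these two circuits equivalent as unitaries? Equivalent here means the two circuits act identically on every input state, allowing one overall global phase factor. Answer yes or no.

Yes: on every input state the two circuits agree up to one overall phase factor.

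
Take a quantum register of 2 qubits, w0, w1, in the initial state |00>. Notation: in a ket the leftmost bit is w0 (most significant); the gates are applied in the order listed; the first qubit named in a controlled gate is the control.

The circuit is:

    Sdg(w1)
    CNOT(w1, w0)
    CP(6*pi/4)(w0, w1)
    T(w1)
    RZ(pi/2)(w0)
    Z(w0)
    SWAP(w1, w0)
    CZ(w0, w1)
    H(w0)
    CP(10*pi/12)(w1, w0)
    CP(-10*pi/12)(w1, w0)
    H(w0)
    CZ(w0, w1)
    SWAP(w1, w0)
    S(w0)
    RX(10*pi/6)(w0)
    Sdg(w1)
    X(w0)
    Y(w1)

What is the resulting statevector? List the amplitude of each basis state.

After the circuit, the state carries amplitude 0 on |00>, -exp(3*I*pi/4)/2 on |01>, 0 on |10>, -sqrt(3)*exp(I*pi/4)/2 on |11>. Key observation: steps 7-14 multiply out to the identity, so the circuit reduces to the remaining gates.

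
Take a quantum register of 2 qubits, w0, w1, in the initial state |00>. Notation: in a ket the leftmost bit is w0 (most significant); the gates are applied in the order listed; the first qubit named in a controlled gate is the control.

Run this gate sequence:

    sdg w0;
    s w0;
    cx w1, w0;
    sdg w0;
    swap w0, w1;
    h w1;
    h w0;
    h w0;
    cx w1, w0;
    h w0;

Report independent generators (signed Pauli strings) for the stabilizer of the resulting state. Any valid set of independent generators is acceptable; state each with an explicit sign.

One valid set of independent stabilizer generators is +XZ, +ZX (any independent generating set of the same group is equally correct).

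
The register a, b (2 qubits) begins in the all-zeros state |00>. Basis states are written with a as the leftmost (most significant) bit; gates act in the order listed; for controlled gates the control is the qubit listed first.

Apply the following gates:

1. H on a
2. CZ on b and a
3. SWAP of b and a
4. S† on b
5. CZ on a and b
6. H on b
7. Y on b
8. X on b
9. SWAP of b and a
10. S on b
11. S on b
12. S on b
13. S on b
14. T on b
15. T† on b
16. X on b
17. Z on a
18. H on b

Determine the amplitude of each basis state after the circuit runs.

After the circuit, the state carries amplitude sqrt(2)*(1 + I)/4 on |00>, sqrt(2)*(-1 - I)/4 on |01>, sqrt(2)*(-1 + I)/4 on |10>, sqrt(2)*(1 - I)/4 on |11>. Key observation: gates 10-13 undo each other exactly, leaving only the rest of the circuit to track.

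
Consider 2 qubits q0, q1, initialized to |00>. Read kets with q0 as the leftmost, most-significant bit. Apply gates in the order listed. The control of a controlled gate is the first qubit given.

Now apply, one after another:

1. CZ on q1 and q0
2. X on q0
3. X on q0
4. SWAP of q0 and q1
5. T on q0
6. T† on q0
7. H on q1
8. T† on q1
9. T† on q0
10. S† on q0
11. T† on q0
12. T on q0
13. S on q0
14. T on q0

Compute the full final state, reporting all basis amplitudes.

The final amplitudes are sqrt(2)/2 on |00>, -sqrt(2)*exp(3*I*pi/4)/2 on |01>, 0 on |10>, 0 on |11>. Key observation: gates 9-14 undo each other exactly, leaving only the rest of the circuit to track.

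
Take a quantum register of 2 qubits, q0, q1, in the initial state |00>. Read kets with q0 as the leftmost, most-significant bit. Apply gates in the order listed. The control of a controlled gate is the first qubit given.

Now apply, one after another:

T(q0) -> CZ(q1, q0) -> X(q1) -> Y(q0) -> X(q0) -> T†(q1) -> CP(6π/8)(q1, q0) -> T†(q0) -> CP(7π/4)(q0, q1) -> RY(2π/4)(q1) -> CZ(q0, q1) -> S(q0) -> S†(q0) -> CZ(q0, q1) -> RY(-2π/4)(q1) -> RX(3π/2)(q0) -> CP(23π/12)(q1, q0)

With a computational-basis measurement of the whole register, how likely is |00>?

Outcome |00> occurs with probability 0.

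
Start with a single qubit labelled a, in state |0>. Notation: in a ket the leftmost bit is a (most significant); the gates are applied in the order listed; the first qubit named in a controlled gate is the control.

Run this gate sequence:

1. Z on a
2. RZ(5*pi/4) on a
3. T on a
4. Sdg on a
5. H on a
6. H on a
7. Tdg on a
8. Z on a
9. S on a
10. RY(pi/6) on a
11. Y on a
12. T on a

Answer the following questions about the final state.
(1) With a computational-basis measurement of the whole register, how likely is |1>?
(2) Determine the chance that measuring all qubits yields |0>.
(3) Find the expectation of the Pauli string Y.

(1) The probability of measuring |1> is sqrt(3)/4 + 1/2. Key observation: the block from step 5 through step 6 cancels to the identity and can be dropped.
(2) Outcome |0> occurs with probability 1/2 - sqrt(3)/4.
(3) The observable Y averages to -sqrt(2)/4.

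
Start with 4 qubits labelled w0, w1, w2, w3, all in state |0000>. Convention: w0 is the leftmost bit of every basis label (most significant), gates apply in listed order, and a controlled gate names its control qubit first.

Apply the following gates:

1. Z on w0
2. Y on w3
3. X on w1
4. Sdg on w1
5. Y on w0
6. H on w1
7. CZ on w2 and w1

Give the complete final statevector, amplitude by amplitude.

The final amplitudes are sqrt(2)*I/2 on |1001>, -sqrt(2)*I/2 on |1101>, and 0 on every other basis state.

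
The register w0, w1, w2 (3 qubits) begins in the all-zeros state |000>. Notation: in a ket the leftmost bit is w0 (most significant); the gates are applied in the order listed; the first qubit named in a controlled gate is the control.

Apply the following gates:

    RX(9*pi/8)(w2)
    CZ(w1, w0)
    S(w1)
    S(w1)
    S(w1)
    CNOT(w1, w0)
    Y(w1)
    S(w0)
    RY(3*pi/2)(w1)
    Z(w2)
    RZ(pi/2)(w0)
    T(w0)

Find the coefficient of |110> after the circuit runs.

The amplitude on |110> is 0.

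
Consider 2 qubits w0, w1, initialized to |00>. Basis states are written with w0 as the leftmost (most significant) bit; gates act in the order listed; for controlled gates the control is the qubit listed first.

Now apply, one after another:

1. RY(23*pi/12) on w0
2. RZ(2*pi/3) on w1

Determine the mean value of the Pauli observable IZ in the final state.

In the final state, IZ has expectation 1.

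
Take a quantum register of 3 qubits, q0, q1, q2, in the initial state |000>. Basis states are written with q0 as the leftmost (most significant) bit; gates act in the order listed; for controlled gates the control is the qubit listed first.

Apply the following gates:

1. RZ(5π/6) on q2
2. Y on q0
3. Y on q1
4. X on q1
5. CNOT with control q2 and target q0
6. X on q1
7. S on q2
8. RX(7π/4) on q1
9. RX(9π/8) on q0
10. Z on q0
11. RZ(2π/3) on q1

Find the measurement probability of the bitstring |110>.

Outcome |110> occurs with probability (2 - sqrt(sqrt(2) + 2))*(sqrt(2) + 2)/16.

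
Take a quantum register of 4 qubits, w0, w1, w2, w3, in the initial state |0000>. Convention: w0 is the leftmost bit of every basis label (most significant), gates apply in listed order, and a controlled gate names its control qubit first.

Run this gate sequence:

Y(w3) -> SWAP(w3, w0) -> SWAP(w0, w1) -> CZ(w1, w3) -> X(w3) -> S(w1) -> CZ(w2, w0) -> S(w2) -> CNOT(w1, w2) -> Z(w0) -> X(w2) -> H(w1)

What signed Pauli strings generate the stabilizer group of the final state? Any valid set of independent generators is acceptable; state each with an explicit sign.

The stabilizer group can be generated by -IXII, +ZIII, +IIZI, -IIIZ, among other valid generating sets.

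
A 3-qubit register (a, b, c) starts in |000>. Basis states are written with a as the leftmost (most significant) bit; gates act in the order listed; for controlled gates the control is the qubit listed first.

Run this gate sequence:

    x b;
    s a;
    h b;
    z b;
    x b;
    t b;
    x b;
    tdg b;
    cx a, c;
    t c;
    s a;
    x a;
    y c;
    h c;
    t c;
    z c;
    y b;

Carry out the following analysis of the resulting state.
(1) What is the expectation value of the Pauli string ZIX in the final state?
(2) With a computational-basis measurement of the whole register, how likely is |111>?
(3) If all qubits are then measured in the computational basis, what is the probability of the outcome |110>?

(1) In the final state, ZIX has expectation -sqrt(2)/2.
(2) The probability of measuring |111> is 1/4.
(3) A full measurement returns |110> with probability 1/4.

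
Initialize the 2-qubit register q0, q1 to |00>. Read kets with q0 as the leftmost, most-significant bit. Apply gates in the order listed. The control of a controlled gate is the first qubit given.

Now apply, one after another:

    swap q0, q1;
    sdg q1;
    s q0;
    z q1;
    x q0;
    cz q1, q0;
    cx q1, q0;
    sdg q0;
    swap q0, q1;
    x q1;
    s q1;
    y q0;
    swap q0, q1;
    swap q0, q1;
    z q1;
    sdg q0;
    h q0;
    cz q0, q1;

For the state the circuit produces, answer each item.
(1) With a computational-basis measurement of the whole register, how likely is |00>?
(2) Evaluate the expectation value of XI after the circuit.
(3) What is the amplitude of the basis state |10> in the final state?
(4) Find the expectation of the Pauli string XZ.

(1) The probability of measuring |00> is 1/2. Key observation: steps 13-14 multiply out to the identity, so the circuit reduces to the remaining gates.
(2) The observable XI averages to -1.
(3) The final state's coefficient on |10> equals sqrt(2)*I/2.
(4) In the final state, XZ has expectation -1.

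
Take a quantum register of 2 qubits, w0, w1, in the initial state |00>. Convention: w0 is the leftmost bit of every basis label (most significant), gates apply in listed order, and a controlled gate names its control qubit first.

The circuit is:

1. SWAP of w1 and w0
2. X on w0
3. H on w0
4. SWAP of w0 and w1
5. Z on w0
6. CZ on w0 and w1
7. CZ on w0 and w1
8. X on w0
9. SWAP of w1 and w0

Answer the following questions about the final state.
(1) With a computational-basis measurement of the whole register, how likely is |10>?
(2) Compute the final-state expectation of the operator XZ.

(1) Outcome |10> occurs with probability 0.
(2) The expectation value of XZ is 1.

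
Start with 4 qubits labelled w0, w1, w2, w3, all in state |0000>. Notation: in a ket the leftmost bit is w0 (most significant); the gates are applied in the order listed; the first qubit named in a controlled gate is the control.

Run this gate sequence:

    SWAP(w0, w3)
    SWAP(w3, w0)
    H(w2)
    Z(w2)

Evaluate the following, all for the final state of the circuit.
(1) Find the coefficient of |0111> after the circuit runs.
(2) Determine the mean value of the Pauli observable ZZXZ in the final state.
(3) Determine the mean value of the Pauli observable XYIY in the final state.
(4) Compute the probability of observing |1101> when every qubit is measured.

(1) The final state's coefficient on |0111> equals 0.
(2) The expectation value of ZZXZ is -1.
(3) The expectation value of XYIY is 0.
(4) A full measurement returns |1101> with probability 0.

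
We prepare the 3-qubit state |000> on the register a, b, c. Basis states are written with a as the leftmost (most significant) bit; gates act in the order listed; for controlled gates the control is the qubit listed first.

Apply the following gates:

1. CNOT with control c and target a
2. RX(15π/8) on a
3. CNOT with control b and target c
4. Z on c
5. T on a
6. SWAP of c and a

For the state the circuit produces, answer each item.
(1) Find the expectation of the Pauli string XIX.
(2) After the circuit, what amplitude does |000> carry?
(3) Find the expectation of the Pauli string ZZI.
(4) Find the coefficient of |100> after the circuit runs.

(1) The observable XIX averages to 0.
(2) |000> carries amplitude -cos(pi/16) in the final state.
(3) In the final state, ZZI has expectation 1.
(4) The final state's coefficient on |100> equals 0.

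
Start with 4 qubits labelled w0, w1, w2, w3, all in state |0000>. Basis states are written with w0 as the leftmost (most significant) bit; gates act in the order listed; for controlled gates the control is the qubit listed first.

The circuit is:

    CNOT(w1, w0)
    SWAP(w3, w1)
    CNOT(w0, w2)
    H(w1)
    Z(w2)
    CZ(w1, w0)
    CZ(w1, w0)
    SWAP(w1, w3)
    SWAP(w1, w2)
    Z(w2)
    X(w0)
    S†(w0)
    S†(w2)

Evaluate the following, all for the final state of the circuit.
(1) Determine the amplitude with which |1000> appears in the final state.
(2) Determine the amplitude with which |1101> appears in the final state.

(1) The final state's coefficient on |1000> equals -sqrt(2)*I/2.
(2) |1101> carries amplitude 0 in the final state.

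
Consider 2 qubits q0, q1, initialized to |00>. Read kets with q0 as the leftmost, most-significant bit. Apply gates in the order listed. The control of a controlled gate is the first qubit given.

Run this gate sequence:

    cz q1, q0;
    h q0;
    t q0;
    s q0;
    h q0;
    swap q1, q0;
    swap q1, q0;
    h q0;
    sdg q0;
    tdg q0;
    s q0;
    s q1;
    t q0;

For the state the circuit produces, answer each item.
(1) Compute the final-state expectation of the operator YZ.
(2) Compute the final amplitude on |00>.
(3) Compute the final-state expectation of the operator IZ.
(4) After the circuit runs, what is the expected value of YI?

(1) The observable YZ averages to sqrt(2)/2.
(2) The amplitude on |00> is sqrt(2)/2.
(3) The observable IZ averages to 1.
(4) In the final state, YI has expectation sqrt(2)/2.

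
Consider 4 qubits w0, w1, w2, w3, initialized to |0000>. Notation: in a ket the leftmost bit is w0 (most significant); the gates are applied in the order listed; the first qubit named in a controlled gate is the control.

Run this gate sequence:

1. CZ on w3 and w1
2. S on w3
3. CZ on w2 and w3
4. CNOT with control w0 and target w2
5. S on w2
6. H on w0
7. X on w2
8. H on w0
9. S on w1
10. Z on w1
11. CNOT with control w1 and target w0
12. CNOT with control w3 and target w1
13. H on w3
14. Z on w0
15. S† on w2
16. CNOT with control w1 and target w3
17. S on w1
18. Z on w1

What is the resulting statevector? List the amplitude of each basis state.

After the circuit, the state carries amplitude -sqrt(2)*I/2 on |0010>, -sqrt(2)*I/2 on |0011>, and 0 on every other basis state.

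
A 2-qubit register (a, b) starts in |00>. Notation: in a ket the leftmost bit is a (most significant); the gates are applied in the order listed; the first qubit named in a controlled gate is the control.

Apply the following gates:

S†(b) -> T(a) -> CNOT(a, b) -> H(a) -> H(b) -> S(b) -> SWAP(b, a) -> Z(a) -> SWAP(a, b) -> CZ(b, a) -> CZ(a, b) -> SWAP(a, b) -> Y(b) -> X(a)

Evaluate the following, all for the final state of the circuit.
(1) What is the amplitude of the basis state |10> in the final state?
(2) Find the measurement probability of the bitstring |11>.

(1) The amplitude on |10> is -I/2.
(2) The probability of measuring |11> is 1/4.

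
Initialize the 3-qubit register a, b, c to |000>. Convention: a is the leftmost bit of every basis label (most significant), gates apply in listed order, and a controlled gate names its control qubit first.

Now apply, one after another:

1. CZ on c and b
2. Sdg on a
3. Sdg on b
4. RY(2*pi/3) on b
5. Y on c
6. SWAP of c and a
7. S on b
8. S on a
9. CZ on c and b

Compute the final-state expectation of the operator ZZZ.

In the final state, ZZZ has expectation 1/2.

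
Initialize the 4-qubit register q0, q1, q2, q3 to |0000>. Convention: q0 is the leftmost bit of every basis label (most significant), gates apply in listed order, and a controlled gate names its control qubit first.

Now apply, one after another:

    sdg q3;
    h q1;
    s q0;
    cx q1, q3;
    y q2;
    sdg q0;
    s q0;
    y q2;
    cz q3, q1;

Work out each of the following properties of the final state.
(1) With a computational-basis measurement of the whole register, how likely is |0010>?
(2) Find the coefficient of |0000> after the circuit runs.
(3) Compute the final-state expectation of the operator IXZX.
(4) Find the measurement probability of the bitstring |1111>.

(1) The probability of measuring |0010> is 0. Key observation: gates 5-8 undo each other exactly, leaving only the rest of the circuit to track.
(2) |0000> carries amplitude sqrt(2)/2 in the final state.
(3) The expectation value of IXZX is -1.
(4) Outcome |1111> occurs with probability 0.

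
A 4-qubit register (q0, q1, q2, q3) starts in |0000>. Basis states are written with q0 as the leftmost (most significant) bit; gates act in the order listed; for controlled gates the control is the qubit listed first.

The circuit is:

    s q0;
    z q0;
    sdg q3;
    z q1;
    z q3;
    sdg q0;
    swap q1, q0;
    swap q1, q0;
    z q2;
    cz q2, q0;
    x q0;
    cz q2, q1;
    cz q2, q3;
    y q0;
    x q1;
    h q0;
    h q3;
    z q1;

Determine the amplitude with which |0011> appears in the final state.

The final state's coefficient on |0011> equals 0.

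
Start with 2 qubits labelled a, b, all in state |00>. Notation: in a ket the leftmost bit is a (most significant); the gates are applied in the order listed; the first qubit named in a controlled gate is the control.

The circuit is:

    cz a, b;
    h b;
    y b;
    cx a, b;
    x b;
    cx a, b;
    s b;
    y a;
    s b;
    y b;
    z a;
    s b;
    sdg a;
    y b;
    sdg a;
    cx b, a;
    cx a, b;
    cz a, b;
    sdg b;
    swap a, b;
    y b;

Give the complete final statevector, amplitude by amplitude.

After the circuit, the state carries amplitude 0 on |00>, 0 on |01>, -sqrt(2)*I/2 on |10>, -sqrt(2)/2 on |11>.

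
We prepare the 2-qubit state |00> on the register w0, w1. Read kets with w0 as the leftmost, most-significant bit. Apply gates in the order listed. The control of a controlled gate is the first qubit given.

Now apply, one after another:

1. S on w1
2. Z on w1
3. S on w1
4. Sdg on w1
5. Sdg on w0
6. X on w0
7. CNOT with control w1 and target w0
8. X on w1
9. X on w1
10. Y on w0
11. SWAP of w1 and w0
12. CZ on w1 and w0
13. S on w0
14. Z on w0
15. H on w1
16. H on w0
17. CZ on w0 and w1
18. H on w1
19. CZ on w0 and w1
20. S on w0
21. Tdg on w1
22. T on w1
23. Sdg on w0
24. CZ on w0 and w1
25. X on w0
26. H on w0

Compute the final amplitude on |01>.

|01> carries amplitude -I/2 in the final state. Key observation: steps 19-24 multiply out to the identity, so the circuit reduces to the remaining gates.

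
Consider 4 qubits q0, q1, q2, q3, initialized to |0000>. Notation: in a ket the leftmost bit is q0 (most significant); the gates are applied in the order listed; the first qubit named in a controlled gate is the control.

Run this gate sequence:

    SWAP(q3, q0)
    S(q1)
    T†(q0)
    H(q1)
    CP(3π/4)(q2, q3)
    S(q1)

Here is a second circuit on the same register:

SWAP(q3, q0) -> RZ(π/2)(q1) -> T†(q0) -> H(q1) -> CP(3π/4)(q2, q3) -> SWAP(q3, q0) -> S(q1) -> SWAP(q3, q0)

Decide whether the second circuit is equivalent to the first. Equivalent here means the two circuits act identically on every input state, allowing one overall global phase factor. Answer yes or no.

Yes: on every input state the two circuits agree up to one overall phase factor.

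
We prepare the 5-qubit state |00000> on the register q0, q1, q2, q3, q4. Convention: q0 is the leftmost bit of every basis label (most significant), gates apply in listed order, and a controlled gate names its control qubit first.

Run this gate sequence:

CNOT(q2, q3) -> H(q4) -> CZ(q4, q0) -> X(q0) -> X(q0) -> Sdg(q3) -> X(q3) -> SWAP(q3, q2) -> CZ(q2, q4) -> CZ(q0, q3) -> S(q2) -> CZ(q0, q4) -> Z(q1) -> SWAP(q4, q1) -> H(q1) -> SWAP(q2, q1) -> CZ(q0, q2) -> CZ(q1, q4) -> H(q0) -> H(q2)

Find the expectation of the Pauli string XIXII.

In the final state, XIXII has expectation -1. Key observation: the block from step 4 through step 5 cancels to the identity and can be dropped.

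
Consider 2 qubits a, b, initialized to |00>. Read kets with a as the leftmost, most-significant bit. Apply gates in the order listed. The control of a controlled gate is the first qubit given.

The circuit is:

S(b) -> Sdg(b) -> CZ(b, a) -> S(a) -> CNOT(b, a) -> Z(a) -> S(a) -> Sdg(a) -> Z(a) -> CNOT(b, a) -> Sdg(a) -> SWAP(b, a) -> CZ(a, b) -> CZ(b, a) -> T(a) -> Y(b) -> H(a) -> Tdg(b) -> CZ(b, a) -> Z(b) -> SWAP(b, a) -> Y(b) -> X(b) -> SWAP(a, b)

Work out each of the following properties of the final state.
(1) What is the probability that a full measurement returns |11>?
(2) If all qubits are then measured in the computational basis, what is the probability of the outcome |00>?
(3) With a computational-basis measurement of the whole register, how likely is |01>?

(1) A full measurement returns |11> with probability 1/2. Key observation: the block from step 4 through step 11 cancels to the identity and can be dropped.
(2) The probability of measuring |00> is 0.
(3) Outcome |01> occurs with probability 1/2.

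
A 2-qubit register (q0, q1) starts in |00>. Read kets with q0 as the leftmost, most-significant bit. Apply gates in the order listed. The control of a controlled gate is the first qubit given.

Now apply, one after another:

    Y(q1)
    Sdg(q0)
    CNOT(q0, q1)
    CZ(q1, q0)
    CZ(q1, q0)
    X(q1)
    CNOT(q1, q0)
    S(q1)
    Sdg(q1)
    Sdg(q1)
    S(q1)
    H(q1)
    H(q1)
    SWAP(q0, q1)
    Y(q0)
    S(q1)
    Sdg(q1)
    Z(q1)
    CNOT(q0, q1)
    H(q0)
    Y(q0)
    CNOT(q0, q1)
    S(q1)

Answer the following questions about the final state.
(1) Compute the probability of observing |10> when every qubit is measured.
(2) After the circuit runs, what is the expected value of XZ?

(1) A full measurement returns |10> with probability 1/2.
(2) The expectation value of XZ is 0.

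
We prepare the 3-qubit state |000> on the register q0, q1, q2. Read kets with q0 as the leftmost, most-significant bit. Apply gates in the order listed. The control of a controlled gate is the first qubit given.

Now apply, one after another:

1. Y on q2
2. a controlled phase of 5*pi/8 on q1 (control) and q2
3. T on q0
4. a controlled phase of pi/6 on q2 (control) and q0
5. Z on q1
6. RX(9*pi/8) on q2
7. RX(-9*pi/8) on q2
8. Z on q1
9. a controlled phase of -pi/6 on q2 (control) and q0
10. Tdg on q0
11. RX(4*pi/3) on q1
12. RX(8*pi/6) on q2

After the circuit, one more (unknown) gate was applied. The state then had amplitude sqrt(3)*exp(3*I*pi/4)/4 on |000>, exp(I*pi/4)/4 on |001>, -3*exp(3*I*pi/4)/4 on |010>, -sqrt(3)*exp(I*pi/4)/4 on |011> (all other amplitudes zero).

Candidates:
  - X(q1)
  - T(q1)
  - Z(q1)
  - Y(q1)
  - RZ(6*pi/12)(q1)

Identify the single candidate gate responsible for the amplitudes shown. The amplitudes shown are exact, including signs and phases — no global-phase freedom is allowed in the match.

The applied gate was RZ(6*pi/12)(q1). Key observation: gates 3-10 undo each other exactly, leaving only the rest of the circuit to track.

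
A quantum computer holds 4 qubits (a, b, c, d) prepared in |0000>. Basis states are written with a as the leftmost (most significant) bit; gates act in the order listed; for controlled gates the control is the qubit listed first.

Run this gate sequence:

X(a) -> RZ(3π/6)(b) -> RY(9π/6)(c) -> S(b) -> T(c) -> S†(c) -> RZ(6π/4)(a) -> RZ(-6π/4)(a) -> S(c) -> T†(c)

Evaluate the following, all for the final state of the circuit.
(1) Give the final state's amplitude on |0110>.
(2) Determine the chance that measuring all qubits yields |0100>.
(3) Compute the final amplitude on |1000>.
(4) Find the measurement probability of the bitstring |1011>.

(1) The final state's coefficient on |0110> equals 0. Key observation: steps 5-10 multiply out to the identity, so the circuit reduces to the remaining gates.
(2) The probability of measuring |0100> is 0.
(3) |1000> carries amplitude sqrt(2)*exp(3*I*pi/4)/2 in the final state.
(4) The probability of measuring |1011> is 0.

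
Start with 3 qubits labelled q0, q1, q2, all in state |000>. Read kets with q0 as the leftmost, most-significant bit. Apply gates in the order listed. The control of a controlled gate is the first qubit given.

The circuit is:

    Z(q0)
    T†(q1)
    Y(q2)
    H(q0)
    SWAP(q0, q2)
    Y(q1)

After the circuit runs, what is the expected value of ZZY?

In the final state, ZZY has expectation 0.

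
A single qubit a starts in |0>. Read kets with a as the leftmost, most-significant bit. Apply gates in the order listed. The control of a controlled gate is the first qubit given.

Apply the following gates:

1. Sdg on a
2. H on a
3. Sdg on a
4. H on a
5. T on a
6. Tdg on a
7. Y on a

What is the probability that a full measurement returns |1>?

Outcome |1> occurs with probability 1/2.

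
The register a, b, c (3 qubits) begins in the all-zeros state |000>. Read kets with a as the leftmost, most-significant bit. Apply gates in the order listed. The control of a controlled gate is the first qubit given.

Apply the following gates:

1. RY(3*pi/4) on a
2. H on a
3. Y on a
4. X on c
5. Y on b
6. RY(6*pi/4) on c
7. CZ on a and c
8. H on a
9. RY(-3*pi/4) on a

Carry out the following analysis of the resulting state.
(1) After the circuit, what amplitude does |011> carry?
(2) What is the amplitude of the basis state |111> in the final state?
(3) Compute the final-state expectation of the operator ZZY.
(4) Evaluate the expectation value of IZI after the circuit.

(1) The final state's coefficient on |011> equals 1/2.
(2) |111> carries amplitude 1/2 in the final state.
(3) The expectation value of ZZY is 0.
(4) The observable IZI averages to -1.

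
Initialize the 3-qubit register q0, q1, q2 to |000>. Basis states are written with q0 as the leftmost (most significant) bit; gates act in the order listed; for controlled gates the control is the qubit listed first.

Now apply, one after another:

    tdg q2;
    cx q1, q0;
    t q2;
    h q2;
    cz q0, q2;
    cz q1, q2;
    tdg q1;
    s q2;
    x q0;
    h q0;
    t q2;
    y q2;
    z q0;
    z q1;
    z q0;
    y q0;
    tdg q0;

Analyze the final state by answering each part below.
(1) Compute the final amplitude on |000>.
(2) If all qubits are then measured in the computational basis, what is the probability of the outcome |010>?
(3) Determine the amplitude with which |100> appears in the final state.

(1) The final state's coefficient on |000> equals exp(3*I*pi/4)/2.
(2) The probability of measuring |010> is 0.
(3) The final state's coefficient on |100> equals I/2.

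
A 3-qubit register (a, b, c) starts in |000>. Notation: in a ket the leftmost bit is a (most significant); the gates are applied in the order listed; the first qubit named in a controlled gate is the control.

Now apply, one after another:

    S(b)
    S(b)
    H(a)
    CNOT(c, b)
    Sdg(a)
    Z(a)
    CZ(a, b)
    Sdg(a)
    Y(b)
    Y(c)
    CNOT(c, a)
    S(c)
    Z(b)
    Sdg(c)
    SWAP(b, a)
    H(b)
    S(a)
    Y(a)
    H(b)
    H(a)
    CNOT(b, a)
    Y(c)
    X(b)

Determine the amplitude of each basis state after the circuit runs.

The final amplitudes are -I/2 on |000>, 0 on |001>, -I/2 on |010>, 0 on |011>, -I/2 on |100>, 0 on |101>, -I/2 on |110>, 0 on |111>.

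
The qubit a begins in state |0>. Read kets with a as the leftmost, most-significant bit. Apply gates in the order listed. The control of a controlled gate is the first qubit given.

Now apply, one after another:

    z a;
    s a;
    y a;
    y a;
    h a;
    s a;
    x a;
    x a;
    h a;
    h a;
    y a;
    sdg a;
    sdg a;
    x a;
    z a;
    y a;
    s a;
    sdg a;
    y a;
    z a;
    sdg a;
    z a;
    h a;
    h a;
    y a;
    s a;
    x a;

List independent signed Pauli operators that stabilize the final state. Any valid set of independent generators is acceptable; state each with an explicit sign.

One valid set of independent stabilizer generators is -Y (any independent generating set of the same group is equally correct). Key observation: steps 15-20 multiply out to the identity, so the circuit reduces to the remaining gates.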